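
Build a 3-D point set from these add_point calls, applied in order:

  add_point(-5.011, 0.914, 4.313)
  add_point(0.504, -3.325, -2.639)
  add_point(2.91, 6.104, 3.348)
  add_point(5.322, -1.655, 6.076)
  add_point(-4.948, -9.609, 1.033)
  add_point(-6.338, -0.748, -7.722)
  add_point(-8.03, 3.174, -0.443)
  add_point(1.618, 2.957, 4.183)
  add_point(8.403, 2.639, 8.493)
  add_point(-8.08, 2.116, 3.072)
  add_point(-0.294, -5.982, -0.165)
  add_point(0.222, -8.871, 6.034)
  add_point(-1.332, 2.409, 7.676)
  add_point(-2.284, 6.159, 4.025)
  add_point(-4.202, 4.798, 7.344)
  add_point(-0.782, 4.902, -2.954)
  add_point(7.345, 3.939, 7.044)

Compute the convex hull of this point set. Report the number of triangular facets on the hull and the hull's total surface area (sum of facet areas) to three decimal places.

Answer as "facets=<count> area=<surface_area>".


Hull vertices (15/17): indices [1, 2, 3, 4, 5, 6, 8, 9, 10, 11, 12, 13, 14, 15, 16].

Per-facet area ½‖(b−a)×(c−a)‖:
  f1: (p11, p4, p9) → 44.4716
  f2: (p6, p15, p5) → 30.9797
  f3: (p6, p4, p9) → 22.4454
  f4: (p6, p5, p4) → 51.1889
  f5: (p6, p13, p15) → 25.2980
  f6: (p14, p11, p9) → 44.1460
  f7: (p14, p6, p9) → 10.0243
  f8: (p14, p6, p13) → 16.0001
  f9: (p3, p11, p8) → 10.5690
  f10: (p1, p5, p4) → 40.4694
  f11: (p1, p15, p5) → 33.5673
  f12: (p1, p3, p8) → 19.9212
  f13: (p2, p13, p15) → 17.9100
  f14: (p2, p14, p13) → 8.7577
  f15: (p12, p11, p8) → 55.9305
  f16: (p12, p14, p8) → 12.0096
  f17: (p12, p14, p11) → 15.0631
  f18: (p10, p11, p4) → 19.1367
  f19: (p10, p1, p4) → 7.6600
  f20: (p10, p3, p11) → 28.9423
  f21: (p10, p1, p3) → 17.5526
  f22: (p16, p2, p15) → 13.3158
  f23: (p16, p1, p8) → 14.2231
  f24: (p16, p1, p15) → 52.7451
  f25: (p16, p14, p8) → 11.0930
  f26: (p16, p2, p14) → 24.4967
Σ area = 647.917

Euler: V−E+F = 15−39+26 = 2.

facets=26 area=647.917


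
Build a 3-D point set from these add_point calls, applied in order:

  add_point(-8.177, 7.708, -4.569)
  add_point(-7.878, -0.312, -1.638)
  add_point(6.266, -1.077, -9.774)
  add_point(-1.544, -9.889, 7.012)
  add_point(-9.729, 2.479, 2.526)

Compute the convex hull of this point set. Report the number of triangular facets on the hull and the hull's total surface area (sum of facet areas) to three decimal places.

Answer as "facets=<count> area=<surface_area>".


Extreme-point indices: [0, 1, 2, 3, 4] — 5 of 5 on the boundary.

Area of each hull facet:
  f1: (p3, p2, p4) → 147.0108
  f2: (p0, p2, p4) → 78.8637
  f3: (p1, p3, p4) → 38.3902
  f4: (p1, p0, p4) → 22.1885
  f5: (p1, p3, p2) → 116.6615
  f6: (p1, p0, p2) → 69.4571
Σ area = 472.572

Check V−E+F: 5 − 9 + 6 = 2.

facets=6 area=472.572


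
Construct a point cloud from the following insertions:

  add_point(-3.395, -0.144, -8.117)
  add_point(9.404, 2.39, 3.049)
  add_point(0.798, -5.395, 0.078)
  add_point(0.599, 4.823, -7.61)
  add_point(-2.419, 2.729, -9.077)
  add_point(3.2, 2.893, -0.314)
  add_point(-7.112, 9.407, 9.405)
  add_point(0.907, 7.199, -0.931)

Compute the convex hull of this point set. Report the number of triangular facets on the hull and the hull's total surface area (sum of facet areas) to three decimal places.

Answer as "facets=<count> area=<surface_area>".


facets=10 area=523.187

7 of the 8 inputs are extreme points: [0, 1, 2, 3, 4, 6, 7].

Triangle areas on the boundary:
  f1: (p2, p1, p6) → 108.7380
  f2: (p7, p1, p6) → 67.3636
  f3: (p0, p2, p6) → 100.2718
  f4: (p0, p4, p6) → 32.1114
  f5: (p0, p2, p1) → 62.7178
  f6: (p3, p7, p1) → 36.3360
  f7: (p3, p0, p1) → 42.5571
  f8: (p3, p0, p4) → 5.0351
  f9: (p3, p4, p6) → 37.6200
  f10: (p3, p7, p6) → 30.4358
Σ area = 523.187

Euler: V−E+F = 7−15+10 = 2.


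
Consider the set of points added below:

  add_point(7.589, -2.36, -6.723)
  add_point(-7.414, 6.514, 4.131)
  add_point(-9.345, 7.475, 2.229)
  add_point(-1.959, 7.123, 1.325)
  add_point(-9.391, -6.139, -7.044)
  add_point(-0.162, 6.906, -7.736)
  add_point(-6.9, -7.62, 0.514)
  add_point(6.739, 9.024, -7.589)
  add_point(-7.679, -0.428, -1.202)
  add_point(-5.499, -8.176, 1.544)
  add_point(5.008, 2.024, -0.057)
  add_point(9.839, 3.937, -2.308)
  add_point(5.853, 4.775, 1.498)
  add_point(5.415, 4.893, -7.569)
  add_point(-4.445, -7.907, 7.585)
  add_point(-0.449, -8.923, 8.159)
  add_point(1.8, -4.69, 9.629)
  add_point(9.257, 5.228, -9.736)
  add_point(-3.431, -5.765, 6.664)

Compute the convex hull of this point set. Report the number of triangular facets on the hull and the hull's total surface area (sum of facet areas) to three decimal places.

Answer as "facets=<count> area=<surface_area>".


15 of the 19 inputs are extreme points: [0, 1, 2, 3, 4, 5, 6, 7, 9, 11, 12, 14, 15, 16, 17].

Facet areas (half cross-product norm):
  f1: (p5, p2, p4) → 99.9577
  f2: (p5, p2, p7) → 38.4219
  f3: (p16, p0, p11) → 66.4991
  f4: (p16, p0, p15) → 43.8718
  f5: (p16, p14, p15) → 10.0628
  f6: (p3, p2, p7) → 30.3203
  f7: (p17, p7, p11) → 18.4273
  f8: (p17, p0, p11) → 27.3711
  f9: (p17, p5, p7) → 17.6114
  f10: (p17, p0, p4) → 66.8577
  f11: (p17, p5, p4) → 70.7600
  f12: (p9, p14, p15) → 12.2279
  f13: (p9, p0, p4) → 78.1475
  f14: (p9, p0, p15) → 68.9983
  f15: (p12, p16, p11) → 30.8816
  f16: (p12, p7, p11) → 22.1212
  f17: (p12, p3, p7) → 41.0173
  f18: (p1, p3, p2) → 8.5587
  f19: (p1, p14, p2) → 17.3709
  f20: (p1, p16, p14) → 54.3367
  f21: (p1, p12, p16) → 84.5018
  f22: (p1, p12, p3) → 14.7763
  f23: (p6, p9, p4) → 4.2429
  f24: (p6, p9, p14) → 4.1406
  f25: (p6, p2, p4) → 61.7948
  f26: (p6, p14, p2) → 57.6239
Σ area = 1050.901

Euler: V−E+F = 15−39+26 = 2.

facets=26 area=1050.901


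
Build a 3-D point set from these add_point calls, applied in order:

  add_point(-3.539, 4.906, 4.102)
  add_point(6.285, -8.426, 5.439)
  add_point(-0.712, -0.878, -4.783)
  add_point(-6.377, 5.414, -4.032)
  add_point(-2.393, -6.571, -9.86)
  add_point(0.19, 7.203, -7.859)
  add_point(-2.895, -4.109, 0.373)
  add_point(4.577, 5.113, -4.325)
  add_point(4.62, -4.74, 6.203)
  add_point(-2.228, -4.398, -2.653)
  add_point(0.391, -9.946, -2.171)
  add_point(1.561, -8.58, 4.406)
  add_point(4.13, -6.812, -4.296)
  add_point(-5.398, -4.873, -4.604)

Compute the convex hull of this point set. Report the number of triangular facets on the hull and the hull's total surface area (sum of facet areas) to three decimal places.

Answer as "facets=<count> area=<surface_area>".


facets=20 area=676.461

Hull vertices (12/14): indices [0, 1, 3, 4, 5, 6, 7, 8, 10, 11, 12, 13].

Per-facet area ½‖(b−a)×(c−a)‖:
  f1: (p4, p5, p3) → 52.5984
  f2: (p0, p5, p3) → 33.0199
  f3: (p7, p0, p5) → 35.0514
  f4: (p7, p12, p1) → 59.5472
  f5: (p7, p4, p5) → 42.2113
  f6: (p7, p12, p4) → 51.1767
  f7: (p13, p4, p3) → 30.3588
  f8: (p13, p0, p3) → 44.6250
  f9: (p8, p7, p1) → 26.0730
  f10: (p8, p7, p0) → 71.2322
  f11: (p10, p13, p4) → 24.5042
  f12: (p10, p12, p1) → 25.3776
  f13: (p10, p12, p4) → 22.0438
  f14: (p11, p8, p0) → 33.2200
  f15: (p11, p8, p1) → 9.4103
  f16: (p11, p10, p1) → 15.2577
  f17: (p11, p10, p13) → 26.3566
  f18: (p6, p13, p0) → 24.7709
  f19: (p6, p11, p0) → 33.8082
  f20: (p6, p11, p13) → 15.8177
Σ area = 676.461

Euler characteristic 12−30+20 = 2 ✓


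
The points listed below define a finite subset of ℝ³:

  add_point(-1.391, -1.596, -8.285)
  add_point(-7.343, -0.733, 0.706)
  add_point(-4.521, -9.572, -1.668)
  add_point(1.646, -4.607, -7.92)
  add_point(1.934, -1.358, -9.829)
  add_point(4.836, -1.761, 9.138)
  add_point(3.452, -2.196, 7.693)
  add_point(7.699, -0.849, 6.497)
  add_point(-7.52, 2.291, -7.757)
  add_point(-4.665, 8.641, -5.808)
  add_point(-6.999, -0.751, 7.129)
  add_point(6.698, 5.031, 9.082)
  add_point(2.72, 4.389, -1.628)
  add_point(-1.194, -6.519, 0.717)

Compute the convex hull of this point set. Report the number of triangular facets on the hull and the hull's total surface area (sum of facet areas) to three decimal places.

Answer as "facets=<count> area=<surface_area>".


facets=20 area=812.981

Points on the hull: [0, 1, 2, 3, 4, 5, 7, 8, 9, 10, 11, 12] (12 of 14).

Triangle areas on the boundary:
  f1: (p3, p2, p8) → 56.6850
  f2: (p3, p2, p7) → 79.2984
  f3: (p3, p4, p7) → 29.6213
  f4: (p1, p2, p8) → 42.8966
  f5: (p1, p10, p8) → 9.6901
  f6: (p1, p10, p2) → 29.9824
  f7: (p5, p2, p7) → 32.4707
  f8: (p5, p10, p2) → 75.8140
  f9: (p0, p4, p8) → 8.7152
  f10: (p0, p3, p8) → 4.1237
  f11: (p0, p3, p4) → 6.5361
  f12: (p11, p5, p10) → 41.7474
  f13: (p11, p5, p7) → 12.8212
  f14: (p11, p4, p7) → 52.7367
  f15: (p11, p12, p4) → 32.6105
  f16: (p9, p10, p8) → 54.6717
  f17: (p9, p11, p10) → 117.2285
  f18: (p9, p11, p12) → 40.9154
  f19: (p9, p4, p8) → 37.3911
  f20: (p9, p12, p4) → 47.0250
Σ area = 812.981

Euler characteristic 12−30+20 = 2 ✓


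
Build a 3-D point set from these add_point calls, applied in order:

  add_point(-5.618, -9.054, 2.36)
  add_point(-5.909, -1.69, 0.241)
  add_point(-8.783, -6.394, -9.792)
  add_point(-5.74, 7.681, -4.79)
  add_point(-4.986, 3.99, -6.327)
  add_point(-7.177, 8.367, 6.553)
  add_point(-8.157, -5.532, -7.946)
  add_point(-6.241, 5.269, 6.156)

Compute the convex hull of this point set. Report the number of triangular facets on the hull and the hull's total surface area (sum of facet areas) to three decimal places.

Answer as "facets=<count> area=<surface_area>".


Extreme-point indices: [0, 2, 3, 4, 5, 7] — 6 of 8 on the boundary.

Facet areas (half cross-product norm):
  f1: (p0, p4, p2) → 73.1733
  f2: (p5, p0, p2) → 115.4356
  f3: (p3, p4, p2) → 11.8174
  f4: (p3, p5, p2) → 81.6123
  f5: (p7, p0, p4) → 87.4056
  f6: (p7, p5, p0) → 6.6993
  f7: (p7, p3, p4) → 22.4447
  f8: (p7, p3, p5) → 18.2431
Σ area = 416.831

Euler: V−E+F = 6−12+8 = 2.

facets=8 area=416.831


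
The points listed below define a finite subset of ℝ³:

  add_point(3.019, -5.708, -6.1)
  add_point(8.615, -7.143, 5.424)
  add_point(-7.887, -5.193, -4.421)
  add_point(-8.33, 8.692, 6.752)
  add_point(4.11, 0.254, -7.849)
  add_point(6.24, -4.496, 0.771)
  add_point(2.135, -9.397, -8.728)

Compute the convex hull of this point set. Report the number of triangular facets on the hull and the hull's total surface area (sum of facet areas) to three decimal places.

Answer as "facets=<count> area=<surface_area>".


Points on the hull: [1, 2, 3, 4, 6] (5 of 7).

Facet areas (half cross-product norm):
  f1: (p4, p1, p3) → 161.7320
  f2: (p4, p6, p1) → 74.1391
  f3: (p2, p1, p3) → 167.9622
  f4: (p2, p6, p1) → 91.8883
  f5: (p2, p4, p3) → 120.2951
  f6: (p2, p4, p6) → 56.4898
Σ area = 672.506

Check V−E+F: 5 − 9 + 6 = 2.

facets=6 area=672.506


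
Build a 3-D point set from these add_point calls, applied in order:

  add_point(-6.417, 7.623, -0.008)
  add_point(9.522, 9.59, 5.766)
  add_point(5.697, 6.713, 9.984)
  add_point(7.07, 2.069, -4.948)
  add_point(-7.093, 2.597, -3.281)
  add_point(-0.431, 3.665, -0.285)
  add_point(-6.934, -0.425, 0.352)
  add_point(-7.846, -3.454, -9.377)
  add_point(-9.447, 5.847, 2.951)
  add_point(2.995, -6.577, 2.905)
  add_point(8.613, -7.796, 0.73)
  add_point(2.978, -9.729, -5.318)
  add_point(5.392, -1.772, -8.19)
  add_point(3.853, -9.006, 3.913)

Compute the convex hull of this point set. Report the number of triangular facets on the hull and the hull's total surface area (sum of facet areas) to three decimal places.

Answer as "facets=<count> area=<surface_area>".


Hull vertices (11/14): indices [0, 1, 2, 3, 6, 7, 8, 10, 11, 12, 13].

Per-facet area ½‖(b−a)×(c−a)‖:
  f1: (p13, p7, p11) → 57.3745
  f2: (p0, p1, p8) → 35.1375
  f3: (p0, p7, p8) → 33.4229
  f4: (p12, p7, p11) → 55.0724
  f5: (p12, p0, p7) → 94.5714
  f6: (p2, p1, p8) → 51.0684
  f7: (p2, p13, p8) → 135.3076
  f8: (p6, p7, p8) → 30.5029
  f9: (p6, p13, p8) → 37.0295
  f10: (p6, p13, p7) → 72.2321
  f11: (p10, p13, p11) → 24.3431
  f12: (p10, p12, p11) → 36.8864
  f13: (p10, p2, p1) → 55.5152
  f14: (p10, p2, p13) → 49.4233
  f15: (p3, p0, p1) → 97.8067
  f16: (p3, p12, p0) → 40.1325
  f17: (p3, p10, p1) → 76.3380
  f18: (p3, p10, p12) → 29.2377
Σ area = 1011.402

Euler: V−E+F = 11−27+18 = 2.

facets=18 area=1011.402


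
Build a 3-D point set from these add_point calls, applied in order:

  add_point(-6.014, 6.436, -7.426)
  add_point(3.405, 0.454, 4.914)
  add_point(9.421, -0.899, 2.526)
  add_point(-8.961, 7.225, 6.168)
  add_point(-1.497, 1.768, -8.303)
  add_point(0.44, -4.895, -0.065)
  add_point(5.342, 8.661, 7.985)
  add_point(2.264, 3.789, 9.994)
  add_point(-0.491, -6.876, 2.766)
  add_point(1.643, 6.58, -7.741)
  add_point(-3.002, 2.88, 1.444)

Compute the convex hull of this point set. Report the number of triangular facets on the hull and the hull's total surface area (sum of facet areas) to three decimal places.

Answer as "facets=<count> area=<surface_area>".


9 of the 11 inputs are extreme points: [0, 2, 3, 4, 5, 6, 7, 8, 9].

Triangle areas on the boundary:
  f1: (p7, p8, p3) → 80.5911
  f2: (p7, p8, p2) → 61.8199
  f3: (p5, p8, p2) → 17.6307
  f4: (p5, p4, p2) → 54.4102
  f5: (p5, p4, p8) → 8.3709
  f6: (p6, p7, p3) → 37.3348
  f7: (p6, p7, p2) → 33.9201
  f8: (p0, p6, p3) → 100.6030
  f9: (p0, p8, p3) → 109.5310
  f10: (p0, p4, p8) → 42.6597
  f11: (p9, p4, p2) → 42.8971
  f12: (p9, p6, p2) → 84.1896
  f13: (p9, p0, p4) → 18.4054
  f14: (p9, p0, p6) → 61.2928
Σ area = 753.656

Check V−E+F: 9 − 21 + 14 = 2.

facets=14 area=753.656


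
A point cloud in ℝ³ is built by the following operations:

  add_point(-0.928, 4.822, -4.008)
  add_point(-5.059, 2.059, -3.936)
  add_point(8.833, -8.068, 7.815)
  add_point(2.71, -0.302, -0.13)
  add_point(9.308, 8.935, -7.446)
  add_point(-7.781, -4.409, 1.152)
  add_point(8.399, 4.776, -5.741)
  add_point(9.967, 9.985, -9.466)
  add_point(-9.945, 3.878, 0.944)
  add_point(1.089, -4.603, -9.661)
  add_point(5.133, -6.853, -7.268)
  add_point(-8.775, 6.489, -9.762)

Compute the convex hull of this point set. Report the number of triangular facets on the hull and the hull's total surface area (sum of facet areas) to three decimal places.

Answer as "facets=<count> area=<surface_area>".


8 of the 12 inputs are extreme points: [2, 4, 5, 7, 8, 9, 10, 11].

Per-facet area ½‖(b−a)×(c−a)‖:
  f1: (p11, p7, p8) → 104.7266
  f2: (p5, p2, p8) → 70.5758
  f3: (p5, p11, p8) → 46.2570
  f4: (p4, p7, p8) → 18.7086
  f5: (p4, p2, p8) → 220.1640
  f6: (p4, p2, p7) → 11.5443
  f7: (p10, p5, p2) → 115.4437
  f8: (p10, p2, p7) → 136.3506
  f9: (p9, p5, p11) → 93.8947
  f10: (p9, p10, p5) → 36.0600
  f11: (p9, p11, p7) → 121.2001
  f12: (p9, p10, p7) → 44.4525
Σ area = 1019.378

Euler: V−E+F = 8−18+12 = 2.

facets=12 area=1019.378


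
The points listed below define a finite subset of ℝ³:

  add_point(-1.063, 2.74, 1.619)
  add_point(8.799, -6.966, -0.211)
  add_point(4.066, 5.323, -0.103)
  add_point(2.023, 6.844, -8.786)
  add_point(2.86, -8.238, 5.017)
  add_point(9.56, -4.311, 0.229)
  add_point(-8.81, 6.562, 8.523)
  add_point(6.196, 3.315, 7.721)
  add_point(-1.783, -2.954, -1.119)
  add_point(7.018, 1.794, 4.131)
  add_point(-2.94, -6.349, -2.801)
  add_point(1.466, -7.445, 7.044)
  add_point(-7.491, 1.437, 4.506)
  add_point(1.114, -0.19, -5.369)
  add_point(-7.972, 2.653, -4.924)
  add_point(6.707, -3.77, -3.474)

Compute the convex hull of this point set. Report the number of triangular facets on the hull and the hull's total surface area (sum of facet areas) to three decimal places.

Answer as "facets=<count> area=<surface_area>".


facets=22 area=861.308

Points on the hull: [1, 2, 3, 4, 5, 6, 7, 9, 10, 11, 12, 14, 15] (13 of 16).

Facet areas (half cross-product norm):
  f1: (p14, p3, p6) → 77.6586
  f2: (p10, p14, p3) → 60.5332
  f3: (p11, p7, p6) → 88.7445
  f4: (p11, p10, p4) → 12.4266
  f5: (p9, p3, p5) → 56.4900
  f6: (p9, p7, p5) → 8.5408
  f7: (p12, p14, p6) → 27.5632
  f8: (p12, p10, p14) → 47.2586
  f9: (p12, p11, p6) → 35.6579
  f10: (p12, p11, p10) → 59.0677
  f11: (p1, p10, p4) → 39.4871
  f12: (p1, p11, p4) → 5.2395
  f13: (p1, p7, p5) → 11.6418
  f14: (p1, p11, p7) → 58.2257
  f15: (p2, p9, p3) → 14.8454
  f16: (p2, p9, p7) → 11.8940
  f17: (p2, p3, p6) → 66.3549
  f18: (p2, p7, p6) → 62.1635
  f19: (p15, p10, p3) → 63.4551
  f20: (p15, p1, p10) → 24.6634
  f21: (p15, p3, p5) → 22.9230
  f22: (p15, p1, p5) → 6.4734
Σ area = 861.308

Euler: V−E+F = 13−33+22 = 2.


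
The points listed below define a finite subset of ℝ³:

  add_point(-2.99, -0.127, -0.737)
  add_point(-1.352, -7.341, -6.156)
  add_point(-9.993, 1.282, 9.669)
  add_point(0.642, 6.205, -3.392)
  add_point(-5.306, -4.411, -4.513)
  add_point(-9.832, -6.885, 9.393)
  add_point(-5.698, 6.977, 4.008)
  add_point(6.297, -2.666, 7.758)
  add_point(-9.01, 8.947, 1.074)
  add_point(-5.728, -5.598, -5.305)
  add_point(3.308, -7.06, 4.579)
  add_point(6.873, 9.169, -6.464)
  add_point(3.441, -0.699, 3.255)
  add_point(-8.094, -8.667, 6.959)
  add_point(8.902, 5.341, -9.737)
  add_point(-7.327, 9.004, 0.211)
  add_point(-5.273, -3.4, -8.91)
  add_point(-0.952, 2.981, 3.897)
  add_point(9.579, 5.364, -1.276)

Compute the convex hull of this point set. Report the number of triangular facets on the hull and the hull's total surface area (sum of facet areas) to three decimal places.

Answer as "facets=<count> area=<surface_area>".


facets=24 area=1155.386

Extreme-point indices: [1, 2, 5, 6, 7, 8, 9, 10, 11, 13, 14, 15, 16, 18] — 14 of 19 on the boundary.

Triangle areas on the boundary:
  f1: (p7, p14, p18) → 38.1487
  f2: (p5, p7, p2) → 66.6321
  f3: (p5, p8, p2) → 36.4551
  f4: (p5, p8, p16) → 135.4020
  f5: (p10, p5, p13) → 17.0170
  f6: (p10, p5, p7) → 41.7509
  f7: (p10, p7, p14) → 59.7829
  f8: (p6, p8, p2) → 20.9779
  f9: (p6, p7, p2) → 71.0675
  f10: (p6, p7, p18) → 92.4479
  f11: (p11, p14, p18) → 18.8867
  f12: (p11, p6, p18) → 55.7987
  f13: (p11, p16, p14) → 45.2572
  f14: (p9, p5, p13) → 17.2707
  f15: (p9, p5, p16) → 15.0193
  f16: (p1, p16, p14) → 50.8566
  f17: (p1, p10, p14) → 97.5178
  f18: (p1, p9, p16) → 10.1450
  f19: (p1, p10, p13) → 67.3784
  f20: (p1, p9, p13) → 29.7980
  f21: (p15, p6, p8) → 4.3420
  f22: (p15, p11, p6) → 36.0846
  f23: (p15, p8, p16) → 13.7027
  f24: (p15, p11, p16) → 113.6463
Σ area = 1155.386

Euler characteristic 14−36+24 = 2 ✓


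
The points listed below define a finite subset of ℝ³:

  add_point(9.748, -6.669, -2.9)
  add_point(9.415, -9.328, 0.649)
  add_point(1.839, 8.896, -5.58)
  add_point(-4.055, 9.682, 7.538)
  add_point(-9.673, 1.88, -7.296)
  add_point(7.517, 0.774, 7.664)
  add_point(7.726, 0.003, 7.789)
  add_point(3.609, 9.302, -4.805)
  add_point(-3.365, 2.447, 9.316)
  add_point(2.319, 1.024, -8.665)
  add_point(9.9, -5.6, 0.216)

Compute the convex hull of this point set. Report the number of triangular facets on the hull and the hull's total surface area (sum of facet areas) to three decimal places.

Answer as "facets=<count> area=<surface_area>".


facets=18 area=895.428

Points on the hull: [0, 1, 2, 3, 4, 5, 6, 7, 8, 9, 10] (11 of 11).

Facet areas (half cross-product norm):
  f1: (p8, p3, p4) → 64.8214
  f2: (p0, p9, p4) → 58.9626
  f3: (p7, p0, p10) → 27.9249
  f4: (p7, p0, p9) → 53.7252
  f5: (p1, p0, p10) → 6.0910
  f6: (p1, p6, p10) → 16.3134
  f7: (p1, p6, p8) → 62.7541
  f8: (p1, p8, p4) → 169.0295
  f9: (p1, p0, p4) → 45.4735
  f10: (p2, p9, p4) → 50.5490
  f11: (p2, p7, p9) → 8.0177
  f12: (p2, p3, p4) → 95.8212
  f13: (p2, p7, p3) → 14.2186
  f14: (p5, p8, p3) → 40.8067
  f15: (p5, p6, p8) → 4.1760
  f16: (p5, p7, p3) → 95.9919
  f17: (p5, p7, p10) → 77.3436
  f18: (p5, p6, p10) → 3.4079
Σ area = 895.428

Check V−E+F: 11 − 27 + 18 = 2.


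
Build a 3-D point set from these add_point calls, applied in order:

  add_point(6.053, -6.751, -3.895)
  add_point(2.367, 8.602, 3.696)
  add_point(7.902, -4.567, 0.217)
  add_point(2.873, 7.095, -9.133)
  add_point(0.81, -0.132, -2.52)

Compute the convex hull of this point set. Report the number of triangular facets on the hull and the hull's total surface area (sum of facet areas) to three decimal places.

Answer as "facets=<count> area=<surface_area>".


Extreme-point indices: [0, 1, 2, 3, 4] — 5 of 5 on the boundary.

Area of each hull facet:
  f1: (p1, p2, p4) → 47.3687
  f2: (p3, p1, p4) → 52.7345
  f3: (p3, p1, p2) → 88.8771
  f4: (p0, p2, p4) → 20.7870
  f5: (p0, p3, p4) → 40.4818
  f6: (p0, p3, p2) → 37.9007
Σ area = 288.150

Euler: V−E+F = 5−9+6 = 2.

facets=6 area=288.150


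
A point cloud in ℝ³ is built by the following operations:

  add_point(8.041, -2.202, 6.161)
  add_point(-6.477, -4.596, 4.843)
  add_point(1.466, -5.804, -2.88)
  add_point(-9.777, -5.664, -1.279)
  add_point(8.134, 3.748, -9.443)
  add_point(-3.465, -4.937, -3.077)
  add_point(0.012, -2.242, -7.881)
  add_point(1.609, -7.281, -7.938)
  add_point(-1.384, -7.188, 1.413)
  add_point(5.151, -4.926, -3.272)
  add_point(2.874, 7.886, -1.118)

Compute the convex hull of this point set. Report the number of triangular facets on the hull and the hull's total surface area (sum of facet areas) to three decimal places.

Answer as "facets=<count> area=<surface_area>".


facets=14 area=674.602

9 of the 11 inputs are extreme points: [0, 1, 3, 4, 6, 7, 8, 9, 10].

Per-facet area ½‖(b−a)×(c−a)‖:
  f1: (p10, p0, p4) → 71.8217
  f2: (p6, p7, p3) → 32.4868
  f3: (p6, p7, p4) → 25.5983
  f4: (p6, p10, p3) → 76.3649
  f5: (p6, p10, p4) → 52.3009
  f6: (p8, p7, p3) → 43.9140
  f7: (p8, p0, p7) → 56.6938
  f8: (p9, p7, p4) → 34.8826
  f9: (p9, p0, p4) → 55.0653
  f10: (p9, p0, p7) → 11.1299
  f11: (p1, p10, p3) → 58.6148
  f12: (p1, p10, p0) → 94.7952
  f13: (p1, p8, p3) → 23.1888
  f14: (p1, p8, p0) → 37.7447
Σ area = 674.602

Euler characteristic 9−21+14 = 2 ✓


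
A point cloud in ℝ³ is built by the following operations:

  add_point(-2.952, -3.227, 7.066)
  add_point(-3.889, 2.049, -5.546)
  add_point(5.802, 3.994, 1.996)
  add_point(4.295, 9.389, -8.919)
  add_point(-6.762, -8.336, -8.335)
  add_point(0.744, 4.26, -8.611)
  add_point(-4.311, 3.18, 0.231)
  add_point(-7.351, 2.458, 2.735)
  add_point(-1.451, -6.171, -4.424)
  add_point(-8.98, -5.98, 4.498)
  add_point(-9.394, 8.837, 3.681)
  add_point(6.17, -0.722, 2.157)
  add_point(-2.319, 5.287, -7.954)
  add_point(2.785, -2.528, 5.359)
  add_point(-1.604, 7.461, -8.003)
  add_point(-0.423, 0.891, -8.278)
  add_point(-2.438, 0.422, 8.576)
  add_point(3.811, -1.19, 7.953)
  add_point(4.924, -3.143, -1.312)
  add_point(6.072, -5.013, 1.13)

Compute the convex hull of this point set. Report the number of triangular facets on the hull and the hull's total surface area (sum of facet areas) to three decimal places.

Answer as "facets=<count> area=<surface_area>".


13 of the 20 inputs are extreme points: [0, 2, 3, 4, 9, 10, 11, 14, 15, 16, 17, 18, 19].

Facet areas (half cross-product norm):
  f1: (p9, p4, p10) → 97.4155
  f2: (p2, p3, p10) → 97.1796
  f3: (p2, p3, p11) → 25.5024
  f4: (p14, p4, p10) → 117.0357
  f5: (p14, p3, p10) → 35.0674
  f6: (p14, p3, p4) → 42.4329
  f7: (p16, p9, p10) → 59.6671
  f8: (p15, p3, p4) → 6.4526
  f9: (p15, p18, p4) → 54.0723
  f10: (p15, p18, p3) → 46.5794
  f11: (p17, p2, p11) → 14.8069
  f12: (p17, p2, p10) → 64.8627
  f13: (p17, p16, p10) → 27.8555
  f14: (p19, p9, p4) → 95.2756
  f15: (p19, p18, p4) → 21.5594
  f16: (p19, p17, p11) → 13.7220
  f17: (p19, p3, p11) → 29.3090
  f18: (p19, p18, p3) → 11.1193
  f19: (p0, p16, p9) → 11.3063
  f20: (p0, p17, p16) → 12.7832
  f21: (p0, p19, p9) → 34.9356
  f22: (p0, p19, p17) → 28.9682
Σ area = 947.909

Euler characteristic 13−33+22 = 2 ✓

facets=22 area=947.909


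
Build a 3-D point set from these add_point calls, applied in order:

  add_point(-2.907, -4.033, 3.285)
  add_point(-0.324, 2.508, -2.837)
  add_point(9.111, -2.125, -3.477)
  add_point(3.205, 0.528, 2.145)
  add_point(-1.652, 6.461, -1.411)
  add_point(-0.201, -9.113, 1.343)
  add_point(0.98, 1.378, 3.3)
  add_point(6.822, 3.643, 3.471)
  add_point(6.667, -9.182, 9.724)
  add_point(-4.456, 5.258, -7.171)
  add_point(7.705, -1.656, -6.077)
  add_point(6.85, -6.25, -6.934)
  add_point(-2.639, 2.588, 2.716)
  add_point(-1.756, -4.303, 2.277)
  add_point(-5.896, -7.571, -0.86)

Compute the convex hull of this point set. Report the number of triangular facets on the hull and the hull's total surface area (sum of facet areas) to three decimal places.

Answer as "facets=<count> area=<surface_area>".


facets=18 area=724.914

Extreme-point indices: [0, 2, 4, 5, 7, 8, 9, 10, 11, 12, 14] — 11 of 15 on the boundary.

Area of each hull facet:
  f1: (p5, p8, p14) → 18.2334
  f2: (p12, p9, p14) → 58.0859
  f3: (p12, p9, p4) → 16.8464
  f4: (p7, p8, p2) → 64.7286
  f5: (p7, p12, p4) → 26.9431
  f6: (p7, p12, p8) → 67.9372
  f7: (p11, p9, p14) → 95.0027
  f8: (p11, p5, p14) → 34.3072
  f9: (p11, p8, p2) → 43.9274
  f10: (p11, p5, p8) → 59.9937
  f11: (p0, p8, p14) → 34.6103
  f12: (p0, p12, p14) → 17.5403
  f13: (p0, p12, p8) → 38.1538
  f14: (p10, p9, p4) → 42.8252
  f15: (p10, p7, p4) → 54.4218
  f16: (p10, p7, p2) → 12.5489
  f17: (p10, p11, p2) → 7.0804
  f18: (p10, p11, p9) → 31.7277
Σ area = 724.914

Check V−E+F: 11 − 27 + 18 = 2.


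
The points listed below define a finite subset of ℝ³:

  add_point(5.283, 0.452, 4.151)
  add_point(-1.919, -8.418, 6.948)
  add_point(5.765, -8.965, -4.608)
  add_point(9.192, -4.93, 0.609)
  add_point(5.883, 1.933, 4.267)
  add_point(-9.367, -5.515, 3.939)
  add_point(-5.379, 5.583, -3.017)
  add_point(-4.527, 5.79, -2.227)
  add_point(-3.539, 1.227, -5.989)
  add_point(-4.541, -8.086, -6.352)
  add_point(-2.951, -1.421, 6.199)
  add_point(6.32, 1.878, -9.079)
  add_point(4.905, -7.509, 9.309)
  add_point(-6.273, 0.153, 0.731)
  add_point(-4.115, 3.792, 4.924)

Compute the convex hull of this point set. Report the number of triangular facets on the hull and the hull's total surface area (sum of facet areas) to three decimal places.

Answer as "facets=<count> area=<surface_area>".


Hull vertices (13/15): indices [1, 2, 3, 4, 5, 6, 7, 8, 9, 10, 11, 12, 14].

Triangle areas on the boundary:
  f1: (p12, p2, p3) → 35.8899
  f2: (p11, p9, p2) → 61.3079
  f3: (p11, p2, p3) → 42.1831
  f4: (p4, p12, p3) → 39.9782
  f5: (p4, p11, p3) → 50.4285
  f6: (p4, p11, p7) → 75.4760
  f7: (p1, p9, p2) → 66.4834
  f8: (p1, p12, p2) → 49.0121
  f9: (p1, p9, p5) → 49.3780
  f10: (p1, p10, p5) → 26.3397
  f11: (p1, p10, p12) → 25.8520
  f12: (p8, p11, p9) → 47.9513
  f13: (p14, p4, p7) → 37.8576
  f14: (p14, p10, p5) → 21.0950
  f15: (p14, p10, p12) → 17.7432
  f16: (p14, p4, p12) → 54.7210
  f17: (p6, p9, p5) → 73.4446
  f18: (p6, p8, p9) → 17.0046
  f19: (p6, p14, p5) → 44.1910
  f20: (p6, p14, p7) → 3.3842
  f21: (p6, p11, p7) → 7.7698
  f22: (p6, p8, p11) → 26.1885
Σ area = 873.680

Euler characteristic 13−33+22 = 2 ✓

facets=22 area=873.680


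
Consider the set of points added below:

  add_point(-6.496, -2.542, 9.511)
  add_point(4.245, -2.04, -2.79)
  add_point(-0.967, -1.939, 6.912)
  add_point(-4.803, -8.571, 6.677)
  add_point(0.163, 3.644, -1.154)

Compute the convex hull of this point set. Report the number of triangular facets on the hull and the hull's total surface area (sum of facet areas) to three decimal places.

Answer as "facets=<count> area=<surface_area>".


facets=6 area=222.500

Extreme-point indices: [0, 1, 2, 3, 4] — 5 of 5 on the boundary.

Per-facet area ½‖(b−a)×(c−a)‖:
  f1: (p4, p3, p0) → 48.1125
  f2: (p4, p3, p1) → 52.0237
  f3: (p2, p3, p0) → 20.0579
  f4: (p2, p3, p1) → 41.3417
  f5: (p2, p4, p0) → 26.1719
  f6: (p2, p4, p1) → 34.7924
Σ area = 222.500

Euler: V−E+F = 5−9+6 = 2.


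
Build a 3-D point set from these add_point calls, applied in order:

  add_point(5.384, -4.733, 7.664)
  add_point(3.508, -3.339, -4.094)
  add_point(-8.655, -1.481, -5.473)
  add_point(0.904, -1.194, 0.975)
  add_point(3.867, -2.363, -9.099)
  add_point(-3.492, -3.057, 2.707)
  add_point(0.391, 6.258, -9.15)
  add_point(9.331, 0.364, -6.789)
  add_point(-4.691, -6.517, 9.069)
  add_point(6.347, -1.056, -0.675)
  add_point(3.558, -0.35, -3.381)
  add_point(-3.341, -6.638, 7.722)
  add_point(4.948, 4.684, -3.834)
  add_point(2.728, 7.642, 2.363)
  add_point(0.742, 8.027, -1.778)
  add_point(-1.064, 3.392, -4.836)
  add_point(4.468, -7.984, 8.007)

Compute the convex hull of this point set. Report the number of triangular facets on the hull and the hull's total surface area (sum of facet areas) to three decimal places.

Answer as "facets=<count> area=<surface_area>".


facets=18 area=792.697

Hull vertices (11/17): indices [0, 2, 4, 6, 7, 8, 11, 12, 13, 14, 16].

Area of each hull facet:
  f1: (p8, p14, p2) → 108.0758
  f2: (p6, p14, p2) → 47.0025
  f3: (p12, p6, p7) → 23.8637
  f4: (p12, p6, p14) → 19.5077
  f5: (p11, p8, p2) → 13.5690
  f6: (p11, p8, p16) → 5.5466
  f7: (p13, p8, p14) → 38.8611
  f8: (p13, p12, p14) → 13.2443
  f9: (p13, p12, p7) → 13.7921
  f10: (p4, p6, p2) → 55.1282
  f11: (p4, p6, p7) → 30.2655
  f12: (p4, p16, p7) → 57.1866
  f13: (p4, p11, p2) → 98.1656
  f14: (p4, p11, p16) → 70.9108
  f15: (p0, p8, p16) → 15.7225
  f16: (p0, p13, p8) → 70.8456
  f17: (p0, p16, p7) → 23.7403
  f18: (p0, p13, p7) → 87.2691
Σ area = 792.697

Euler: V−E+F = 11−27+18 = 2.


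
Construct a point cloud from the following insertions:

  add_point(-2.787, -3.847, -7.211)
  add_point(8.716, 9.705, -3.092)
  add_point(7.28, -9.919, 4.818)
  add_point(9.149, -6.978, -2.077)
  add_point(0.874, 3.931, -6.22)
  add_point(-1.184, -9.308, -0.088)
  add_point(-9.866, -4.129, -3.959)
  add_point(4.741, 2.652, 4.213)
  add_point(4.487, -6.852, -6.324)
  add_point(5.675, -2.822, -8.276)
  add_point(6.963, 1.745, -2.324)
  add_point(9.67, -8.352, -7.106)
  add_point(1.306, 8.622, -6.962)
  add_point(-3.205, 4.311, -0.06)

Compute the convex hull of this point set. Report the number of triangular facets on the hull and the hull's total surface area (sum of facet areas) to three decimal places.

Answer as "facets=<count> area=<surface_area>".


Extreme-point indices: [0, 1, 2, 3, 5, 6, 7, 9, 11, 12, 13] — 11 of 14 on the boundary.

Facet areas (half cross-product norm):
  f1: (p7, p2, p6) → 113.8996
  f2: (p7, p2, p1) → 56.3777
  f3: (p5, p11, p6) → 62.8998
  f4: (p5, p2, p6) → 22.9793
  f5: (p5, p2, p11) → 56.8044
  f6: (p3, p1, p11) → 42.8598
  f7: (p3, p2, p11) → 12.6419
  f8: (p3, p2, p1) → 58.3759
  f9: (p0, p11, p6) → 28.1471
  f10: (p0, p12, p6) → 48.6466
  f11: (p9, p1, p11) → 40.7484
  f12: (p9, p12, p1) → 51.3889
  f13: (p9, p0, p11) → 26.5148
  f14: (p9, p0, p12) → 51.2108
  f15: (p13, p7, p1) → 49.6934
  f16: (p13, p12, p1) → 38.8007
  f17: (p13, p7, p6) → 44.4896
  f18: (p13, p12, p6) → 49.4014
Σ area = 855.880

Check V−E+F: 11 − 27 + 18 = 2.

facets=18 area=855.880


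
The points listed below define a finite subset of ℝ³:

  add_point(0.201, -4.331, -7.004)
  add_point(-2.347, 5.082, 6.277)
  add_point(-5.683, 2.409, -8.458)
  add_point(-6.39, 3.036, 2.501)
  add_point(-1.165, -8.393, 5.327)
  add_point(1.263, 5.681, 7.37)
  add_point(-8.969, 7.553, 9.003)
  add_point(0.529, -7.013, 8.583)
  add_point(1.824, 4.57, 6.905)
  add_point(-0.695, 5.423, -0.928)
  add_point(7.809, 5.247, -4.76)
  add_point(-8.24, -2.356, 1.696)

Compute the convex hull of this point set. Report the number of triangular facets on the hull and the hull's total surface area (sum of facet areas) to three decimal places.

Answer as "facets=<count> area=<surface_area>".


Hull vertices (10/12): indices [0, 2, 4, 5, 6, 7, 8, 9, 10, 11].

Per-facet area ½‖(b−a)×(c−a)‖:
  f1: (p0, p2, p10) → 55.7535
  f2: (p5, p10, p6) → 57.9010
  f3: (p9, p10, p6) → 27.8428
  f4: (p9, p2, p6) → 59.0882
  f5: (p9, p2, p10) → 43.9347
  f6: (p11, p2, p6) → 69.4616
  f7: (p11, p0, p4) → 57.9490
  f8: (p11, p0, p2) → 49.6503
  f9: (p7, p0, p10) → 98.1891
  f10: (p7, p0, p4) → 19.8841
  f11: (p7, p5, p6) → 66.8649
  f12: (p7, p11, p6) → 74.5076
  f13: (p7, p11, p4) → 17.9805
  f14: (p8, p5, p10) → 7.7422
  f15: (p8, p7, p10) → 75.2683
  f16: (p8, p7, p5) → 5.3776
Σ area = 787.396

Euler: V−E+F = 10−24+16 = 2.

facets=16 area=787.396


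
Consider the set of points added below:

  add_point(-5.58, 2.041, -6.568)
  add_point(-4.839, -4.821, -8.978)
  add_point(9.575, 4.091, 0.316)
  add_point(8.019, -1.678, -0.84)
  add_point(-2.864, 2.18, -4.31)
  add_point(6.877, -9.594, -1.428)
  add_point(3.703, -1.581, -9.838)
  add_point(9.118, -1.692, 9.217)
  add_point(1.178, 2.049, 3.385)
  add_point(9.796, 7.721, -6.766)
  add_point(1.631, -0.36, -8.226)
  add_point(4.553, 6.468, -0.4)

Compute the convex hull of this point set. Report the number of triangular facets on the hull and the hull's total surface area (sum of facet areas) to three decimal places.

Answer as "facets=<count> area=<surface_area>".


facets=14 area=714.049

9 of the 12 inputs are extreme points: [0, 1, 2, 5, 6, 7, 8, 9, 11].

Area of each hull facet:
  f1: (p7, p5, p9) → 115.5438
  f2: (p6, p9, p0) → 60.1528
  f3: (p6, p5, p9) → 67.8918
  f4: (p11, p9, p0) → 51.9114
  f5: (p1, p6, p0) → 32.8210
  f6: (p1, p6, p5) → 55.1664
  f7: (p1, p7, p5) → 92.8568
  f8: (p8, p11, p0) → 39.7758
  f9: (p8, p11, p7) → 34.9464
  f10: (p8, p1, p0) → 42.9326
  f11: (p8, p1, p7) → 65.8905
  f12: (p2, p7, p9) → 4.3728
  f13: (p2, p11, p9) → 21.3927
  f14: (p2, p11, p7) → 28.3938
Σ area = 714.049

Check V−E+F: 9 − 21 + 14 = 2.


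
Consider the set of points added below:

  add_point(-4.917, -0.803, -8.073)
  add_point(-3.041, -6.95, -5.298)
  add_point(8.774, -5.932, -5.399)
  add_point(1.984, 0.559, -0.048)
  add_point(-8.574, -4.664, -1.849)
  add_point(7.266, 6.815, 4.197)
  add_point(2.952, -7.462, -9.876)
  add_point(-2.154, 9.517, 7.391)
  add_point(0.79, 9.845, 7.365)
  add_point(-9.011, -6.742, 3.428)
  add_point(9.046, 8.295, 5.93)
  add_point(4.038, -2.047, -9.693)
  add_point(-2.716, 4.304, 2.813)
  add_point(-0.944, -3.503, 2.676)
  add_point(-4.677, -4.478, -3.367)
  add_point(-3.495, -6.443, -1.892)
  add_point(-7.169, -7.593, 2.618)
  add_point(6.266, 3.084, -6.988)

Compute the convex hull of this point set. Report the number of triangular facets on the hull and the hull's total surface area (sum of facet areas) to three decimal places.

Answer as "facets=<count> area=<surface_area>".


facets=22 area=911.782

Extreme-point indices: [0, 1, 2, 4, 6, 7, 8, 9, 10, 11, 13, 16, 17] — 13 of 18 on the boundary.

Facet areas (half cross-product norm):
  f1: (p8, p10, p9) → 80.0415
  f2: (p8, p7, p9) → 23.5809
  f3: (p1, p0, p6) → 26.4441
  f4: (p4, p7, p9) → 50.8209
  f5: (p4, p0, p7) → 73.3697
  f6: (p4, p1, p9) → 17.9772
  f7: (p4, p1, p0) → 23.0134
  f8: (p17, p2, p10) → 66.7072
  f9: (p17, p8, p10) → 60.4956
  f10: (p17, p0, p7) → 102.7450
  f11: (p17, p8, p7) → 23.8131
  f12: (p13, p2, p10) → 99.4239
  f13: (p11, p0, p6) → 25.3417
  f14: (p11, p17, p0) → 28.1636
  f15: (p11, p2, p6) → 19.2388
  f16: (p11, p17, p2) → 23.2141
  f17: (p16, p10, p9) → 24.1120
  f18: (p16, p13, p10) → 20.0514
  f19: (p16, p13, p2) → 40.8523
  f20: (p16, p2, p6) → 60.2934
  f21: (p16, p1, p9) → 7.0890
  f22: (p16, p1, p6) → 14.9937
Σ area = 911.782

Euler characteristic 13−33+22 = 2 ✓


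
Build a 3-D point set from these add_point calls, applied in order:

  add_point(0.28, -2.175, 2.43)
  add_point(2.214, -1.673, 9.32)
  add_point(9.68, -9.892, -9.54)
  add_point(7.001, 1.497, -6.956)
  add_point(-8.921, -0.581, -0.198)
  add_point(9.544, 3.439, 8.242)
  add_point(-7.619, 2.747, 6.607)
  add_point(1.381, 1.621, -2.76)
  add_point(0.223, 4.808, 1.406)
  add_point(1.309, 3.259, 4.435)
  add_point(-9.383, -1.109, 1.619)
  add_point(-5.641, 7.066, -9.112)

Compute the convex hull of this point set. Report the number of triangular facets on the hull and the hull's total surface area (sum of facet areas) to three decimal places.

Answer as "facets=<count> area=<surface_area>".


facets=14 area=936.756

Hull vertices (9/12): indices [1, 2, 3, 4, 5, 6, 8, 10, 11].

Per-facet area ½‖(b−a)×(c−a)‖:
  f1: (p1, p2, p10) → 150.0506
  f2: (p3, p11, p2) → 70.0913
  f3: (p4, p2, p10) → 19.6602
  f4: (p4, p11, p10) → 4.7711
  f5: (p4, p11, p2) → 134.1403
  f6: (p6, p11, p10) → 45.1744
  f7: (p6, p1, p10) → 35.7265
  f8: (p5, p6, p1) → 44.2882
  f9: (p5, p3, p11) → 105.1509
  f10: (p5, p1, p2) → 97.1055
  f11: (p5, p3, p2) → 88.9542
  f12: (p8, p6, p11) → 58.6323
  f13: (p8, p5, p11) → 29.7027
  f14: (p8, p5, p6) → 53.3080
Σ area = 936.756

Check V−E+F: 9 − 21 + 14 = 2.


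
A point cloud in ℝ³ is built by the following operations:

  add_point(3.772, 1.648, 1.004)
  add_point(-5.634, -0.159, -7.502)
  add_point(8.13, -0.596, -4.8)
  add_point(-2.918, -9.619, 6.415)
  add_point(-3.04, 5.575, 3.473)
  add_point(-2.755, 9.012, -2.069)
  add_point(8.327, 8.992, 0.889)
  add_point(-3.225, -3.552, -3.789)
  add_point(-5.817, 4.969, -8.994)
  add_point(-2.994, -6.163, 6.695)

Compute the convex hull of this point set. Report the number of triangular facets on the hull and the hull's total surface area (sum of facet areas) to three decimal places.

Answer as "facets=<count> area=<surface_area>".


Extreme-point indices: [1, 2, 3, 4, 5, 6, 7, 8, 9] — 9 of 10 on the boundary.

Triangle areas on the boundary:
  f1: (p5, p6, p8) → 41.0506
  f2: (p2, p6, p8) → 85.8881
  f3: (p2, p3, p6) → 100.3958
  f4: (p4, p5, p8) → 25.4058
  f5: (p4, p5, p6) → 36.8394
  f6: (p1, p2, p8) → 37.2374
  f7: (p9, p4, p8) → 76.0336
  f8: (p9, p1, p8) → 32.5293
  f9: (p9, p1, p3) → 25.7565
  f10: (p9, p3, p6) → 23.5617
  f11: (p9, p4, p6) → 69.9425
  f12: (p7, p2, p3) → 68.8227
  f13: (p7, p1, p3) → 14.8328
  f14: (p7, p1, p2) → 32.1309
Σ area = 670.427

Euler characteristic 9−21+14 = 2 ✓

facets=14 area=670.427


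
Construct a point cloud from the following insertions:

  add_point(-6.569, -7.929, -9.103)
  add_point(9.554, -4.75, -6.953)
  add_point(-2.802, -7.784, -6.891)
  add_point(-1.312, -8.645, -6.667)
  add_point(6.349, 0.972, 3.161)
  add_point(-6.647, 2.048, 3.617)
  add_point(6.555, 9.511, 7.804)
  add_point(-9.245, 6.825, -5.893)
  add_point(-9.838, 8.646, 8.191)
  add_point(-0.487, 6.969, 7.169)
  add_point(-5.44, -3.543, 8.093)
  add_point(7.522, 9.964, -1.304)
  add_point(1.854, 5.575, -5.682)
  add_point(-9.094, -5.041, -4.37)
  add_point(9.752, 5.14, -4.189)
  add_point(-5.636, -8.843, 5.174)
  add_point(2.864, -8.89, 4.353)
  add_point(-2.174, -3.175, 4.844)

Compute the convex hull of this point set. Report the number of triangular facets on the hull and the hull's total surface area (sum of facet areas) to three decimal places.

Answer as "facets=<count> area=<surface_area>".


Points on the hull: [0, 1, 3, 4, 6, 7, 8, 10, 11, 12, 13, 14, 15, 16] (14 of 18).

Area of each hull facet:
  f1: (p1, p6, p14) → 55.9674
  f2: (p11, p6, p14) → 24.4244
  f3: (p11, p6, p8) → 74.6389
  f4: (p11, p7, p8) → 121.8530
  f5: (p13, p15, p8) → 95.3359
  f6: (p13, p15, p0) → 30.4677
  f7: (p13, p7, p8) → 85.0278
  f8: (p13, p7, p0) → 33.7642
  f9: (p10, p6, p8) → 101.8376
  f10: (p10, p15, p8) → 22.6657
  f11: (p10, p6, p16) → 92.3432
  f12: (p10, p15, p16) → 25.8443
  f13: (p3, p1, p0) → 20.4150
  f14: (p3, p1, p16) → 64.8470
  f15: (p3, p15, p0) → 36.6680
  f16: (p3, p15, p16) → 48.5597
  f17: (p12, p7, p0) → 82.2981
  f18: (p12, p1, p0) → 97.6774
  f19: (p12, p1, p14) → 41.3326
  f20: (p12, p11, p14) → 23.0876
  f21: (p12, p11, p7) → 36.7449
  f22: (p4, p6, p16) → 32.2916
  f23: (p4, p1, p16) → 61.2393
  f24: (p4, p1, p6) → 34.1989
Σ area = 1343.530

Check V−E+F: 14 − 36 + 24 = 2.

facets=24 area=1343.530


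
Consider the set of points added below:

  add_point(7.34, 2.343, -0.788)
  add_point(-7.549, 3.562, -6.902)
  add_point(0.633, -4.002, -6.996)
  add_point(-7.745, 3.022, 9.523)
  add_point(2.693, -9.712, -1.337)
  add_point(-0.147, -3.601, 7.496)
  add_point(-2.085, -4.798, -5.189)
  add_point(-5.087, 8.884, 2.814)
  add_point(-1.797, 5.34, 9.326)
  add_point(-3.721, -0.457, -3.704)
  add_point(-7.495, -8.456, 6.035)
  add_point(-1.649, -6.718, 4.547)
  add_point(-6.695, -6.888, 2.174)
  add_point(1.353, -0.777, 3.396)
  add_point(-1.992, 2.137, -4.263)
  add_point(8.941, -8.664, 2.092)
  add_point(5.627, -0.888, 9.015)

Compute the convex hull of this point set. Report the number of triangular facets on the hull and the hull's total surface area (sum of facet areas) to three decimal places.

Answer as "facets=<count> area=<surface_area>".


Points on the hull: [0, 1, 2, 3, 4, 6, 7, 8, 10, 12, 15, 16] (12 of 17).

Per-facet area ½‖(b−a)×(c−a)‖:
  f1: (p16, p10, p3) → 79.8166
  f2: (p16, p10, p15) → 82.3969
  f3: (p4, p2, p15) → 26.8458
  f4: (p4, p10, p15) → 41.5783
  f5: (p12, p4, p10) → 20.4675
  f6: (p8, p7, p3) → 25.4077
  f7: (p8, p16, p3) → 27.1447
  f8: (p0, p16, p15) → 51.7786
  f9: (p0, p2, p15) → 60.5008
  f10: (p0, p8, p7) → 55.1798
  f11: (p0, p8, p16) → 50.6742
  f12: (p1, p0, p7) → 79.8933
  f13: (p1, p0, p2) → 61.9074
  f14: (p1, p7, p3) → 50.9386
  f15: (p1, p10, p3) → 95.2277
  f16: (p1, p12, p10) → 14.8964
  f17: (p6, p4, p2) → 13.1643
  f18: (p6, p12, p4) → 34.1290
  f19: (p6, p1, p2) → 16.8290
  f20: (p6, p1, p12) → 45.2032
Σ area = 933.979

Euler characteristic 12−30+20 = 2 ✓

facets=20 area=933.979
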